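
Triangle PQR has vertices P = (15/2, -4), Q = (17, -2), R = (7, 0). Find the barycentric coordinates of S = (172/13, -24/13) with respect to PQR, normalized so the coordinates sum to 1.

(2/13, 8/13, 3/13)

Signed area of the reference triangle: [PQR] = ½·((15/2)·(-2−0) + 17·(0−(-4)) + 7·(-4−(-2))) = ½·(-15 + 68 − 14) = 39/2.
[SQR] = ½·((172/13)·(-2−0) + 17·(0−(-24/13)) + 7·(-24/13−(-2))) = ½·(-344/13 + 408/13 + 14/13) = 3, so the P-coordinate is 3/(39/2) = 2/13.
[PSR] = ½·((15/2)·(-24/13−0) + (172/13)·(0−(-4)) + 7·(-4−(-24/13))) = ½·(-180/13 + 688/13 − 196/13) = 12, so the Q-coordinate is 8/13.
[PQS] = ½·((15/2)·(-2−(-24/13)) + 17·(-24/13−(-4)) + (172/13)·(-4−(-2))) = ½·(-15/13 + 476/13 − 344/13) = 9/2, so the R-coordinate is 3/13.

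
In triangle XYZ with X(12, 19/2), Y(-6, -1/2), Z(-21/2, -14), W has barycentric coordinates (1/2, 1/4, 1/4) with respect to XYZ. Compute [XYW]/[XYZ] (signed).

1/4

The signed ratio [XYW]/[XYZ] equals the barycentric coordinate of W at vertex Z, which is 1/4.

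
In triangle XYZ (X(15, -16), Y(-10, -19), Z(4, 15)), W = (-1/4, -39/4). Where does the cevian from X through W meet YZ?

(-16/3, -23/3)

Barycentric coordinates of W with respect to XYZ: (1/4, 1/2, 1/4).
On side YZ the X-coordinate is zero; dropping W's X-weight 1/4 and renormalizing the remaining 1/2 : 1/4 gives weights 2/3, 1/3 on Y, Z.
V = (2/3)·(-10, -19) + (1/3)·(4, 15) = (-16/3, -23/3).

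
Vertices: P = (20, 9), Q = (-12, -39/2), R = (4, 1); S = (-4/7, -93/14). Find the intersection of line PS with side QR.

Barycentric coordinates of S with respect to PQR: (1/7, 3/7, 3/7).
On side QR the P-coordinate is zero; dropping S's P-weight 1/7 and renormalizing the remaining 3/7 : 3/7 gives weights 1/2, 1/2 on Q, R.
T = (1/2)·(-12, -39/2) + (1/2)·(4, 1) = (-4, -37/4).

(-4, -37/4)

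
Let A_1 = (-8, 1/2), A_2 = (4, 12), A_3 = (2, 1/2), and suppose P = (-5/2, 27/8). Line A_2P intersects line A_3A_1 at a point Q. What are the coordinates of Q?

Barycentric coordinates of P with respect to A_1A_2A_3: (1/2, 1/4, 1/4).
On side A_3A_1 the A_2-coordinate is zero; dropping P's A_2-weight 1/4 and renormalizing the remaining 1/4 : 1/2 gives weights 1/3, 2/3 on A_3, A_1.
Q = (1/3)·(2, 1/2) + (2/3)·(-8, 1/2) = (-14/3, 1/2).

(-14/3, 1/2)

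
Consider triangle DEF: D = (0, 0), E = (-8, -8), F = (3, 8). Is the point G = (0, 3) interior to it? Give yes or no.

yes

Barycentric coordinates of G: (7/40, 9/40, 3/5).
The three coordinates are positive, positive, positive; a point is interior exactly when all three are positive.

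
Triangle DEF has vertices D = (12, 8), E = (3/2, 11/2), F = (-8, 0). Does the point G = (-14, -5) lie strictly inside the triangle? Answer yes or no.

Barycentric coordinates of G: (29/68, -26/17, 143/68).
The three coordinates are positive, negative, positive; a point is interior exactly when all three are positive.

no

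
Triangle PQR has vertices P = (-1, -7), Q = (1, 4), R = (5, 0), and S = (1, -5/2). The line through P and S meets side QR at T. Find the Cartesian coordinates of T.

(3, 2)

Barycentric coordinates of S with respect to PQR: (1/2, 1/4, 1/4).
On side QR the P-coordinate is zero; dropping S's P-weight 1/2 and renormalizing the remaining 1/4 : 1/4 gives weights 1/2, 1/2 on Q, R.
T = (1/2)·(1, 4) + (1/2)·(5, 0) = (3, 2).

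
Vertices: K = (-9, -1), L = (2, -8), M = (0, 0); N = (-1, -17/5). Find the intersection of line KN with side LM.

Barycentric coordinates of N with respect to KLM: (1/5, 2/5, 2/5).
On side LM the K-coordinate is zero; dropping N's K-weight 1/5 and renormalizing the remaining 2/5 : 2/5 gives weights 1/2, 1/2 on L, M.
J = (1/2)·(2, -8) + (1/2)·(0, 0) = (1, -4).

(1, -4)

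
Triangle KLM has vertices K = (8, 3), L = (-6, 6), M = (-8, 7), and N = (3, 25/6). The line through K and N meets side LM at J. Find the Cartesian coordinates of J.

(-7, 13/2)

Barycentric coordinates of N with respect to KLM: (2/3, 1/6, 1/6).
On side LM the K-coordinate is zero; dropping N's K-weight 2/3 and renormalizing the remaining 1/6 : 1/6 gives weights 1/2, 1/2 on L, M.
J = (1/2)·(-6, 6) + (1/2)·(-8, 7) = (-7, 13/2).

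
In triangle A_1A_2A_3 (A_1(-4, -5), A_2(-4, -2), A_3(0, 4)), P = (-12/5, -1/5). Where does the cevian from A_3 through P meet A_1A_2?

(-4, -3)

Barycentric coordinates of P with respect to A_1A_2A_3: (1/5, 2/5, 2/5).
On side A_1A_2 the A_3-coordinate is zero; dropping P's A_3-weight 2/5 and renormalizing the remaining 1/5 : 2/5 gives weights 1/3, 2/3 on A_1, A_2.
Q = (1/3)·(-4, -5) + (2/3)·(-4, -2) = (-4, -3).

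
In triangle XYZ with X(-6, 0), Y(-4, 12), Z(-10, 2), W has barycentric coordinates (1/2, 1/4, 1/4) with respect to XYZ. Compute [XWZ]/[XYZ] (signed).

The signed ratio [XWZ]/[XYZ] equals the barycentric coordinate of W at vertex Y, which is 1/4.

1/4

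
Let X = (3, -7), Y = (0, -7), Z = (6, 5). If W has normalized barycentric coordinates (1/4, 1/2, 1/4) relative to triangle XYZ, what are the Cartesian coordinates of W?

W = (1/4)·X + (1/2)·Y + (1/4)·Z.
x-coordinate: (1/4)·3 + (1/2)·0 + (1/4)·6 = 9/4.
y-coordinate: (1/4)·(-7) + (1/2)·(-7) + (1/4)·5 = -4.

(9/4, -4)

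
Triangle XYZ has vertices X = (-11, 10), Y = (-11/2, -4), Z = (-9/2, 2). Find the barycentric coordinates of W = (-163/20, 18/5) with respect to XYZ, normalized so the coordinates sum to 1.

(1/2, 2/5, 1/10)

Signed area of the reference triangle: [XYZ] = ½·((-11)·(-4−2) + (-11/2)·(2−10) + (-9/2)·(10−(-4))) = ½·(66 + 44 − 63) = 47/2.
[WYZ] = ½·((-163/20)·(-4−2) + (-11/2)·(2−(18/5)) + (-9/2)·(18/5−(-4))) = ½·(489/10 + 44/5 − 171/5) = 47/4, so the X-coordinate is (47/4)/(47/2) = 1/2.
[XWZ] = ½·((-11)·(18/5−2) + (-163/20)·(2−10) + (-9/2)·(10−(18/5))) = ½·(-88/5 + 326/5 − 144/5) = 47/5, so the Y-coordinate is 2/5.
[XYW] = ½·((-11)·(-4−(18/5)) + (-11/2)·(18/5−10) + (-163/20)·(10−(-4))) = ½·(418/5 + 176/5 − 1141/10) = 47/20, so the Z-coordinate is 1/10.
Check: 1/2 + 2/5 + 1/10 = 1.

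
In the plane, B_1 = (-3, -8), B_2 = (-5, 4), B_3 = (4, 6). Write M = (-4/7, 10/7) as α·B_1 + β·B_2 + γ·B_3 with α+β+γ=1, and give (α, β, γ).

(2/7, 2/7, 3/7)

Signed area of the reference triangle: [B_1B_2B_3] = ½·((-3)·(4−6) + (-5)·(6−(-8)) + 4·(-8−4)) = ½·(6 − 70 − 48) = -56.
[MB_2B_3] = ½·((-4/7)·(4−6) + (-5)·(6−(10/7)) + 4·(10/7−4)) = ½·(8/7 − 160/7 − 72/7) = -16, so the B_1-coordinate is (-16)/(-56) = 2/7.
[B_1MB_3] = ½·((-3)·(10/7−6) + (-4/7)·(6−(-8)) + 4·(-8−(10/7))) = ½·(96/7 − 8 − 264/7) = -16, so the B_2-coordinate is 2/7.
[B_1B_2M] = ½·((-3)·(4−(10/7)) + (-5)·(10/7−(-8)) + (-4/7)·(-8−4)) = ½·(-54/7 − 330/7 + 48/7) = -24, so the B_3-coordinate is 3/7.
Check: 2/7 + 2/7 + 3/7 = 1.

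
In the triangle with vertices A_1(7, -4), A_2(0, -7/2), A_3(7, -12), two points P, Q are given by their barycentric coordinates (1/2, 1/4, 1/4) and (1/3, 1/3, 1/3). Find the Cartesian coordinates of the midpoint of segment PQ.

(119/24, -99/16)

Barycentric coordinates of the midpoint are the average: (5/12, 7/24, 7/24).
Converting: (5/12)·A_1 + (7/24)·A_2 + (7/24)·A_3 = (119/24, -99/16).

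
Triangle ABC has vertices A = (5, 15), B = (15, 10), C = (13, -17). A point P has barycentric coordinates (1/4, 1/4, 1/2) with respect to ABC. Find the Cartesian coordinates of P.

P = (1/4)·A + (1/4)·B + (1/2)·C.
x-coordinate: (1/4)·5 + (1/4)·15 + (1/2)·13 = 23/2.
y-coordinate: (1/4)·15 + (1/4)·10 + (1/2)·(-17) = -9/4.

(23/2, -9/4)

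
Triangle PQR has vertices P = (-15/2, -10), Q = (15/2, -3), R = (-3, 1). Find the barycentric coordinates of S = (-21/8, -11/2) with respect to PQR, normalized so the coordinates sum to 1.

(1/2, 1/4, 1/4)

Signed area of the reference triangle: [PQR] = ½·((-15/2)·(-3−1) + (15/2)·(1−(-10)) + (-3)·(-10−(-3))) = ½·(30 + 165/2 + 21) = 267/4.
[SQR] = ½·((-21/8)·(-3−1) + (15/2)·(1−(-11/2)) + (-3)·(-11/2−(-3))) = ½·(21/2 + 195/4 + 15/2) = 267/8, so the P-coordinate is (267/8)/(267/4) = 1/2.
[PSR] = ½·((-15/2)·(-11/2−1) + (-21/8)·(1−(-10)) + (-3)·(-10−(-11/2))) = ½·(195/4 − 231/8 + 27/2) = 267/16, so the Q-coordinate is 1/4.
[PQS] = ½·((-15/2)·(-3−(-11/2)) + (15/2)·(-11/2−(-10)) + (-21/8)·(-10−(-3))) = ½·(-75/4 + 135/4 + 147/8) = 267/16, so the R-coordinate is 1/4.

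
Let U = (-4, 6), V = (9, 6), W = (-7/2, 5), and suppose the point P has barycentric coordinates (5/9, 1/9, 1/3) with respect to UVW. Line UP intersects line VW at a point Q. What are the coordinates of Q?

Line UP meets VW where the U-coordinate vanishes; zeroing P's U-weight and renormalizing leaves V, W-weights 1/9 : 1/3 → (1/4, 3/4).
So Q = (1/4)·V + (3/4)·W = (-3/8, 21/4).

(-3/8, 21/4)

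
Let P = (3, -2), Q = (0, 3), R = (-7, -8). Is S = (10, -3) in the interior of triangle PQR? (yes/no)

no

Barycentric coordinates of S: (38/17, -13/17, -8/17).
The three coordinates are positive, negative, negative; a point is interior exactly when all three are positive.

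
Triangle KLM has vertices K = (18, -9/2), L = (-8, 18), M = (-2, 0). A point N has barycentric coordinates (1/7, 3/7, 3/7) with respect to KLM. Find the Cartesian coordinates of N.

N = (1/7)·K + (3/7)·L + (3/7)·M.
x-coordinate: (1/7)·18 + (3/7)·(-8) + (3/7)·(-2) = -12/7.
y-coordinate: (1/7)·(-9/2) + (3/7)·18 + (3/7)·0 = 99/14.

(-12/7, 99/14)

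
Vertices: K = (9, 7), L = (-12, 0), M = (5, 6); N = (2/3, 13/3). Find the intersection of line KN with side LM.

(-7/2, 3)

Barycentric coordinates of N with respect to KLM: (1/3, 1/3, 1/3).
On side LM the K-coordinate is zero; dropping N's K-weight 1/3 and renormalizing the remaining 1/3 : 1/3 gives weights 1/2, 1/2 on L, M.
J = (1/2)·(-12, 0) + (1/2)·(5, 6) = (-7/2, 3).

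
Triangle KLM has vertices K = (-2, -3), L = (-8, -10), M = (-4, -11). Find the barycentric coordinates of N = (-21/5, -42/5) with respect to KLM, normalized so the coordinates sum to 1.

Signed area of the reference triangle: [KLM] = ½·((-2)·(-10−(-11)) + (-8)·(-11−(-3)) + (-4)·(-3−(-10))) = ½·(-2 + 64 − 28) = 17.
[NLM] = ½·((-21/5)·(-10−(-11)) + (-8)·(-11−(-42/5)) + (-4)·(-42/5−(-10))) = ½·(-21/5 + 104/5 − 32/5) = 51/10, so the K-coordinate is (51/10)/17 = 3/10.
[KNM] = ½·((-2)·(-42/5−(-11)) + (-21/5)·(-11−(-3)) + (-4)·(-3−(-42/5))) = ½·(-26/5 + 168/5 − 108/5) = 17/5, so the L-coordinate is 1/5.
[KLN] = ½·((-2)·(-10−(-42/5)) + (-8)·(-42/5−(-3)) + (-21/5)·(-3−(-10))) = ½·(16/5 + 216/5 − 147/5) = 17/2, so the M-coordinate is 1/2.

(3/10, 1/5, 1/2)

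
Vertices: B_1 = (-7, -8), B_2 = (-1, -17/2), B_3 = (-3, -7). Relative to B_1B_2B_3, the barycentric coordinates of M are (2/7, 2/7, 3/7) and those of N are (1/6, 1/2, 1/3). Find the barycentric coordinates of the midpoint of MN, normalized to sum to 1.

(19/84, 11/28, 8/21)

Since both coordinate triples sum to 1, the midpoint's barycentrics are the componentwise average.
(2/7+1/6)/2 = 19/84; similarly 11/28 and 8/21.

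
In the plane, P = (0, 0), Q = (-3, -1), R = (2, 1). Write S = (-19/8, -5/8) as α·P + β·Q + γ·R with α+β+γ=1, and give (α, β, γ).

(-5/8, 9/8, 1/2)

Signed area of the reference triangle: [PQR] = ½·(0·(-1−1) + (-3)·(1−0) + 2·(0−(-1))) = ½·(0 − 3 + 2) = -1/2.
[SQR] = ½·((-19/8)·(-1−1) + (-3)·(1−(-5/8)) + 2·(-5/8−(-1))) = ½·(19/4 − 39/8 + 3/4) = 5/16, so the P-coordinate is (5/16)/(-1/2) = -5/8.
[PSR] = ½·(0·(-5/8−1) + (-19/8)·(1−0) + 2·(0−(-5/8))) = ½·(0 − 19/8 + 5/4) = -9/16, so the Q-coordinate is 9/8.
[PQS] = ½·(0·(-1−(-5/8)) + (-3)·(-5/8−0) + (-19/8)·(0−(-1))) = ½·(0 + 15/8 − 19/8) = -1/4, so the R-coordinate is 1/2.
Check: -5/8 + 9/8 + 1/2 = 1.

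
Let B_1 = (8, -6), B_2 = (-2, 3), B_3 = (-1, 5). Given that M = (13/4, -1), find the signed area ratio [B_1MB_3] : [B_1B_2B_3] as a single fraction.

1/4

[B_1B_2B_3] = ½·(8·(3−5) + (-2)·(5−(-6)) + (-1)·(-6−3)) = ½·(-16 − 22 + 9) = -29/2.
[B_1MB_3] = ½·(8·(-1−5) + (13/4)·(5−(-6)) + (-1)·(-6−(-1))) = ½·(-48 + 143/4 + 5) = -29/8, so the ratio is (-29/8)/(-29/2) = 1/4.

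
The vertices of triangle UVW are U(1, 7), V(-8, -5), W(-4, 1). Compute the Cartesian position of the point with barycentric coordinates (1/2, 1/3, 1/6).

(-17/6, 2)

P = (1/2)·U + (1/3)·V + (1/6)·W.
x-coordinate: (1/2)·1 + (1/3)·(-8) + (1/6)·(-4) = -17/6.
y-coordinate: (1/2)·7 + (1/3)·(-5) + (1/6)·1 = 2.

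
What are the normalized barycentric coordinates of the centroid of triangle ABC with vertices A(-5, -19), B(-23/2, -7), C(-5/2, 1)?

The centroid is the average of the vertices, so each weight is 1/3.

(1/3, 1/3, 1/3)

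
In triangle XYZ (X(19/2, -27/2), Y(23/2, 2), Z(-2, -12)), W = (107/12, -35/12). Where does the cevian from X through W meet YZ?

(44/5, -4/5)

Barycentric coordinates of W with respect to XYZ: (1/6, 2/3, 1/6).
On side YZ the X-coordinate is zero; dropping W's X-weight 1/6 and renormalizing the remaining 2/3 : 1/6 gives weights 4/5, 1/5 on Y, Z.
V = (4/5)·(23/2, 2) + (1/5)·(-2, -12) = (44/5, -4/5).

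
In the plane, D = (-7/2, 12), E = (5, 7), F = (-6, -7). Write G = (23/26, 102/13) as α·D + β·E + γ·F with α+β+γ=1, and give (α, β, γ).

Signed area of the reference triangle: [DEF] = ½·((-7/2)·(7−(-7)) + 5·(-7−12) + (-6)·(12−7)) = ½·(-49 − 95 − 30) = -87.
[GEF] = ½·((23/26)·(7−(-7)) + 5·(-7−(102/13)) + (-6)·(102/13−7)) = ½·(161/13 − 965/13 − 66/13) = -435/13, so the D-coordinate is (-435/13)/(-87) = 5/13.
[DGF] = ½·((-7/2)·(102/13−(-7)) + (23/26)·(-7−12) + (-6)·(12−(102/13))) = ½·(-1351/26 − 437/26 − 324/13) = -609/13, so the E-coordinate is 7/13.
[DEG] = ½·((-7/2)·(7−(102/13)) + 5·(102/13−12) + (23/26)·(12−7)) = ½·(77/26 − 270/13 + 115/26) = -87/13, so the F-coordinate is 1/13.
Check: 5/13 + 7/13 + 1/13 = 1.

(5/13, 7/13, 1/13)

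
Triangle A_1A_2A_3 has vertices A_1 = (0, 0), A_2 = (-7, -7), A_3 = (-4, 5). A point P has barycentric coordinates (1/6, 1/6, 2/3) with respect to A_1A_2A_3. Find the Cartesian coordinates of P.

(-23/6, 13/6)

P = (1/6)·A_1 + (1/6)·A_2 + (2/3)·A_3.
x-coordinate: (1/6)·0 + (1/6)·(-7) + (2/3)·(-4) = -23/6.
y-coordinate: (1/6)·0 + (1/6)·(-7) + (2/3)·5 = 13/6.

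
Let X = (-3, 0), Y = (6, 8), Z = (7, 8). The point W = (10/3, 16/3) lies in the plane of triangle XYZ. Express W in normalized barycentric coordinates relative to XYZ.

(1/3, 1/3, 1/3)

Signed area of the reference triangle: [XYZ] = ½·((-3)·(8−8) + 6·(8−0) + 7·(0−8)) = ½·(0 + 48 − 56) = -4.
[WYZ] = ½·((10/3)·(8−8) + 6·(8−(16/3)) + 7·(16/3−8)) = ½·(0 + 16 − 56/3) = -4/3, so the X-coordinate is (-4/3)/(-4) = 1/3.
[XWZ] = ½·((-3)·(16/3−8) + (10/3)·(8−0) + 7·(0−(16/3))) = ½·(8 + 80/3 − 112/3) = -4/3, so the Y-coordinate is 1/3.
[XYW] = ½·((-3)·(8−(16/3)) + 6·(16/3−0) + (10/3)·(0−8)) = ½·(-8 + 32 − 80/3) = -4/3, so the Z-coordinate is 1/3.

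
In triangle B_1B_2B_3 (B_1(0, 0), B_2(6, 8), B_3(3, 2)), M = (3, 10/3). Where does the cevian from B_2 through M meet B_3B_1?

(3/2, 1)

Barycentric coordinates of M with respect to B_1B_2B_3: (1/3, 1/3, 1/3).
On side B_3B_1 the B_2-coordinate is zero; dropping M's B_2-weight 1/3 and renormalizing the remaining 1/3 : 1/3 gives weights 1/2, 1/2 on B_3, B_1.
N = (1/2)·(3, 2) + (1/2)·(0, 0) = (3/2, 1).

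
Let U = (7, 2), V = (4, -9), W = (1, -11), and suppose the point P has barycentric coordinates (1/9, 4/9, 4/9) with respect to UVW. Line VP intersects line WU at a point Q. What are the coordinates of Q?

Line VP meets WU where the V-coordinate vanishes; zeroing P's V-weight and renormalizing leaves W, U-weights 4/9 : 1/9 → (4/5, 1/5).
So Q = (4/5)·W + (1/5)·U = (11/5, -42/5).

(11/5, -42/5)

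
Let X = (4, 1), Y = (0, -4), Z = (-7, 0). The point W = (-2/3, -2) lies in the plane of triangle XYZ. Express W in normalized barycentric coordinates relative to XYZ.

(2/9, 5/9, 2/9)

Signed area of the reference triangle: [XYZ] = ½·(4·(-4−0) + 0·(0−1) + (-7)·(1−(-4))) = ½·(-16 + 0 − 35) = -51/2.
[WYZ] = ½·((-2/3)·(-4−0) + 0·(0−(-2)) + (-7)·(-2−(-4))) = ½·(8/3 + 0 − 14) = -17/3, so the X-coordinate is (-17/3)/(-51/2) = 2/9.
[XWZ] = ½·(4·(-2−0) + (-2/3)·(0−1) + (-7)·(1−(-2))) = ½·(-8 + 2/3 − 21) = -85/6, so the Y-coordinate is 5/9.
[XYW] = ½·(4·(-4−(-2)) + 0·(-2−1) + (-2/3)·(1−(-4))) = ½·(-8 + 0 − 10/3) = -17/3, so the Z-coordinate is 2/9.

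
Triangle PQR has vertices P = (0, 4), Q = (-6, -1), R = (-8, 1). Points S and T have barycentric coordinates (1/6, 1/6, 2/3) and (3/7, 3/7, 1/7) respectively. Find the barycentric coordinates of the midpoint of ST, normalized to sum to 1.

Since both coordinate triples sum to 1, the midpoint's barycentrics are the componentwise average.
(1/6+3/7)/2 = 25/84; similarly 25/84 and 17/42.

(25/84, 25/84, 17/42)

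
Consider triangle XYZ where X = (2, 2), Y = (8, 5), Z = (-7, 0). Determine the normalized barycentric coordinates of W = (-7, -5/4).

(5/4, -3/4, 1/2)

Signed area of the reference triangle: [XYZ] = ½·(2·(5−0) + 8·(0−2) + (-7)·(2−5)) = ½·(10 − 16 + 21) = 15/2.
[WYZ] = ½·((-7)·(5−0) + 8·(0−(-5/4)) + (-7)·(-5/4−5)) = ½·(-35 + 10 + 175/4) = 75/8, so the X-coordinate is (75/8)/(15/2) = 5/4.
[XWZ] = ½·(2·(-5/4−0) + (-7)·(0−2) + (-7)·(2−(-5/4))) = ½·(-5/2 + 14 − 91/4) = -45/8, so the Y-coordinate is -3/4.
[XYW] = ½·(2·(5−(-5/4)) + 8·(-5/4−2) + (-7)·(2−5)) = ½·(25/2 − 26 + 21) = 15/4, so the Z-coordinate is 1/2.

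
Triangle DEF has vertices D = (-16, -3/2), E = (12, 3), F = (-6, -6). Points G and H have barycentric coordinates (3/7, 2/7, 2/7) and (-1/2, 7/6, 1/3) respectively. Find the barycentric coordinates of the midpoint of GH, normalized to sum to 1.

Since both coordinate triples sum to 1, the midpoint's barycentrics are the componentwise average.
(3/7+-1/2)/2 = -1/28; similarly 61/84 and 13/42.

(-1/28, 61/84, 13/42)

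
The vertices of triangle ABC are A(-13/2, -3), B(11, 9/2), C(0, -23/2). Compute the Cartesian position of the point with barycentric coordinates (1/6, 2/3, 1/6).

P = (1/6)·A + (2/3)·B + (1/6)·C.
x-coordinate: (1/6)·(-13/2) + (2/3)·11 + (1/6)·0 = 25/4.
y-coordinate: (1/6)·(-3) + (2/3)·(9/2) + (1/6)·(-23/2) = 7/12.

(25/4, 7/12)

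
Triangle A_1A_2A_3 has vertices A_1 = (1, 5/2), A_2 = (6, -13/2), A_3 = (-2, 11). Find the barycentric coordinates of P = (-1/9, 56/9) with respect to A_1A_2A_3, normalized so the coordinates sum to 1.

(1/3, 1/9, 5/9)

Signed area of the reference triangle: [A_1A_2A_3] = ½·(1·(-13/2−11) + 6·(11−(5/2)) + (-2)·(5/2−(-13/2))) = ½·(-35/2 + 51 − 18) = 31/4.
[PA_2A_3] = ½·((-1/9)·(-13/2−11) + 6·(11−(56/9)) + (-2)·(56/9−(-13/2))) = ½·(35/18 + 86/3 − 229/9) = 31/12, so the A_1-coordinate is (31/12)/(31/4) = 1/3.
[A_1PA_3] = ½·(1·(56/9−11) + (-1/9)·(11−(5/2)) + (-2)·(5/2−(56/9))) = ½·(-43/9 − 17/18 + 67/9) = 31/36, so the A_2-coordinate is 1/9.
[A_1A_2P] = ½·(1·(-13/2−(56/9)) + 6·(56/9−(5/2)) + (-1/9)·(5/2−(-13/2))) = ½·(-229/18 + 67/3 − 1) = 155/36, so the A_3-coordinate is 5/9.
Check: 1/3 + 1/9 + 5/9 = 1.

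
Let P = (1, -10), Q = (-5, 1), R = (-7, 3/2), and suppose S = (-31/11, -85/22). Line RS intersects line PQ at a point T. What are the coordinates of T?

(-5/4, -47/8)

Barycentric coordinates of S with respect to PQR: (5/11, 3/11, 3/11).
On side PQ the R-coordinate is zero; dropping S's R-weight 3/11 and renormalizing the remaining 5/11 : 3/11 gives weights 5/8, 3/8 on P, Q.
T = (5/8)·(1, -10) + (3/8)·(-5, 1) = (-5/4, -47/8).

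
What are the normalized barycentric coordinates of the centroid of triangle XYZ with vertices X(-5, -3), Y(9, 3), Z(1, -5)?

The centroid is the average of the vertices, so each weight is 1/3.

(1/3, 1/3, 1/3)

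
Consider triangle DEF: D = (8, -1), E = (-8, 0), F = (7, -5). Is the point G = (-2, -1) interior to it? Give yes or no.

yes

Barycentric coordinates of G: (3/13, 8/13, 2/13).
The three coordinates are positive, positive, positive; a point is interior exactly when all three are positive.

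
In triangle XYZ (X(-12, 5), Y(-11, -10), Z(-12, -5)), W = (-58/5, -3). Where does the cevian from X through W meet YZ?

Barycentric coordinates of W with respect to XYZ: (2/5, 2/5, 1/5).
On side YZ the X-coordinate is zero; dropping W's X-weight 2/5 and renormalizing the remaining 2/5 : 1/5 gives weights 2/3, 1/3 on Y, Z.
V = (2/3)·(-11, -10) + (1/3)·(-12, -5) = (-34/3, -25/3).

(-34/3, -25/3)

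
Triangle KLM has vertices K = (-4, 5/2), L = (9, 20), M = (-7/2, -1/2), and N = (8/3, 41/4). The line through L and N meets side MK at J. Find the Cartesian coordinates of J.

(-11/3, 1/2)

Barycentric coordinates of N with respect to KLM: (1/6, 1/2, 1/3).
On side MK the L-coordinate is zero; dropping N's L-weight 1/2 and renormalizing the remaining 1/3 : 1/6 gives weights 2/3, 1/3 on M, K.
J = (2/3)·(-7/2, -1/2) + (1/3)·(-4, 5/2) = (-11/3, 1/2).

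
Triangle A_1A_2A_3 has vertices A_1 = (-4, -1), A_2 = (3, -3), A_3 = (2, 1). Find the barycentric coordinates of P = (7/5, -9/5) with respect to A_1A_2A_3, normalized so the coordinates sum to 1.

Signed area of the reference triangle: [A_1A_2A_3] = ½·((-4)·(-3−1) + 3·(1−(-1)) + 2·(-1−(-3))) = ½·(16 + 6 + 4) = 13.
[PA_2A_3] = ½·((7/5)·(-3−1) + 3·(1−(-9/5)) + 2·(-9/5−(-3))) = ½·(-28/5 + 42/5 + 12/5) = 13/5, so the A_1-coordinate is (13/5)/13 = 1/5.
[A_1PA_3] = ½·((-4)·(-9/5−1) + (7/5)·(1−(-1)) + 2·(-1−(-9/5))) = ½·(56/5 + 14/5 + 8/5) = 39/5, so the A_2-coordinate is 3/5.
[A_1A_2P] = ½·((-4)·(-3−(-9/5)) + 3·(-9/5−(-1)) + (7/5)·(-1−(-3))) = ½·(24/5 − 12/5 + 14/5) = 13/5, so the A_3-coordinate is 1/5.

(1/5, 3/5, 1/5)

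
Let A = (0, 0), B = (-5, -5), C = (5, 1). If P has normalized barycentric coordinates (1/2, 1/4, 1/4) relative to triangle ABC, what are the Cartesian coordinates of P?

(0, -1)

P = (1/2)·A + (1/4)·B + (1/4)·C.
x-coordinate: (1/2)·0 + (1/4)·(-5) + (1/4)·5 = 0.
y-coordinate: (1/2)·0 + (1/4)·(-5) + (1/4)·1 = -1.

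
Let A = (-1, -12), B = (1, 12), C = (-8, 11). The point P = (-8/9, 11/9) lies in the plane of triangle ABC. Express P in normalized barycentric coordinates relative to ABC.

(4/9, 4/9, 1/9)

Signed area of the reference triangle: [ABC] = ½·((-1)·(12−11) + 1·(11−(-12)) + (-8)·(-12−12)) = ½·(-1 + 23 + 192) = 107.
[PBC] = ½·((-8/9)·(12−11) + 1·(11−(11/9)) + (-8)·(11/9−12)) = ½·(-8/9 + 88/9 + 776/9) = 428/9, so the A-coordinate is (428/9)/107 = 4/9.
[APC] = ½·((-1)·(11/9−11) + (-8/9)·(11−(-12)) + (-8)·(-12−(11/9))) = ½·(88/9 − 184/9 + 952/9) = 428/9, so the B-coordinate is 4/9.
[ABP] = ½·((-1)·(12−(11/9)) + 1·(11/9−(-12)) + (-8/9)·(-12−12)) = ½·(-97/9 + 119/9 + 64/3) = 107/9, so the C-coordinate is 1/9.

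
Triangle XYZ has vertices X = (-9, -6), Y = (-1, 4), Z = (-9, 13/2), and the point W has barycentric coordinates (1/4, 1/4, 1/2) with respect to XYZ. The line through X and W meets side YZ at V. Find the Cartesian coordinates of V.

(-19/3, 17/3)

Line XW meets YZ where the X-coordinate vanishes; zeroing W's X-weight and renormalizing leaves Y, Z-weights 1/4 : 1/2 → (1/3, 2/3).
So V = (1/3)·Y + (2/3)·Z = (-19/3, 17/3).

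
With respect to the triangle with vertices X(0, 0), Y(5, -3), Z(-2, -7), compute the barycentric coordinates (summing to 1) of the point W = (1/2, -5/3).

(2/3, 1/6, 1/6)

Signed area of the reference triangle: [XYZ] = ½·(0·(-3−(-7)) + 5·(-7−0) + (-2)·(0−(-3))) = ½·(0 − 35 − 6) = -41/2.
[WYZ] = ½·((1/2)·(-3−(-7)) + 5·(-7−(-5/3)) + (-2)·(-5/3−(-3))) = ½·(2 − 80/3 − 8/3) = -41/3, so the X-coordinate is (-41/3)/(-41/2) = 2/3.
[XWZ] = ½·(0·(-5/3−(-7)) + (1/2)·(-7−0) + (-2)·(0−(-5/3))) = ½·(0 − 7/2 − 10/3) = -41/12, so the Y-coordinate is 1/6.
[XYW] = ½·(0·(-3−(-5/3)) + 5·(-5/3−0) + (1/2)·(0−(-3))) = ½·(0 − 25/3 + 3/2) = -41/12, so the Z-coordinate is 1/6.
Check: 2/3 + 1/6 + 1/6 = 1.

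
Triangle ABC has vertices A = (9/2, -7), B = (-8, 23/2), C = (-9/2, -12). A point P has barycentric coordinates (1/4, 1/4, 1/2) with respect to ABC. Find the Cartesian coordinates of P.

(-25/8, -39/8)

P = (1/4)·A + (1/4)·B + (1/2)·C.
x-coordinate: (1/4)·(9/2) + (1/4)·(-8) + (1/2)·(-9/2) = -25/8.
y-coordinate: (1/4)·(-7) + (1/4)·(23/2) + (1/2)·(-12) = -39/8.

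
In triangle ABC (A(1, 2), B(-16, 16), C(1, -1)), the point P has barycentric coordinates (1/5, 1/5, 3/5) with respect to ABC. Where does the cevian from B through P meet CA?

(1, -1/4)

Line BP meets CA where the B-coordinate vanishes; zeroing P's B-weight and renormalizing leaves C, A-weights 3/5 : 1/5 → (3/4, 1/4).
So Q = (3/4)·C + (1/4)·A = (1, -1/4).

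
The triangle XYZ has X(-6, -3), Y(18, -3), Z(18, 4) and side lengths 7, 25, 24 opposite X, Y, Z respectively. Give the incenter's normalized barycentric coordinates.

(1/8, 25/56, 3/7)

The incenter has barycentric coordinates proportional to the opposite side lengths: (7 : 25 : 24).
Normalizing by 7+25+24 = 56 gives (1/8, 25/56, 3/7).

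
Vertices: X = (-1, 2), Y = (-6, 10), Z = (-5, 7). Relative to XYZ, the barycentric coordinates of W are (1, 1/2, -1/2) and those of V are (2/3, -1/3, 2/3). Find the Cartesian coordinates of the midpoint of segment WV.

(-7/4, 37/12)

Barycentric coordinates of the midpoint are the average: (5/6, 1/12, 1/12).
Converting: (5/6)·X + (1/12)·Y + (1/12)·Z = (-7/4, 37/12).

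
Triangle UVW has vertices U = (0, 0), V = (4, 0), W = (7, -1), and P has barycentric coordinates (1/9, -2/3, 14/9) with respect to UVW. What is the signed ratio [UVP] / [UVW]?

14/9

The signed ratio [UVP]/[UVW] equals the barycentric coordinate of P at vertex W, which is 14/9.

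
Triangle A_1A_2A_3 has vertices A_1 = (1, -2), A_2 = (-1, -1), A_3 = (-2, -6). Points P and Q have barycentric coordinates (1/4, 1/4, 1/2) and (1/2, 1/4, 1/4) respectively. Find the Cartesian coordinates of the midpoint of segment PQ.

Barycentric coordinates of the midpoint are the average: (3/8, 1/4, 3/8).
Converting: (3/8)·A_1 + (1/4)·A_2 + (3/8)·A_3 = (-5/8, -13/4).

(-5/8, -13/4)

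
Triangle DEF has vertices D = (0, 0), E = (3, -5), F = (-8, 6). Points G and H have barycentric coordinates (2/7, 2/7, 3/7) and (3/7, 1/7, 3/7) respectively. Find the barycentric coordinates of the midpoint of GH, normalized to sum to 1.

Since both coordinate triples sum to 1, the midpoint's barycentrics are the componentwise average.
(2/7+3/7)/2 = 5/14; similarly 3/14 and 3/7.

(5/14, 3/14, 3/7)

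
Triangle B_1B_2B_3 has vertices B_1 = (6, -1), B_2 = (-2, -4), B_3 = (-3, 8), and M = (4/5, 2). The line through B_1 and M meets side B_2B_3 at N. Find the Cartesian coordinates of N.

(-8/3, 4)

Barycentric coordinates of M with respect to B_1B_2B_3: (2/5, 1/5, 2/5).
On side B_2B_3 the B_1-coordinate is zero; dropping M's B_1-weight 2/5 and renormalizing the remaining 1/5 : 2/5 gives weights 1/3, 2/3 on B_2, B_3.
N = (1/3)·(-2, -4) + (2/3)·(-3, 8) = (-8/3, 4).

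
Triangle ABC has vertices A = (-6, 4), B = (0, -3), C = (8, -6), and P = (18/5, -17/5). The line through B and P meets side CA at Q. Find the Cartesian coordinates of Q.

(9/2, -7/2)

Barycentric coordinates of P with respect to ABC: (1/5, 1/5, 3/5).
On side CA the B-coordinate is zero; dropping P's B-weight 1/5 and renormalizing the remaining 3/5 : 1/5 gives weights 3/4, 1/4 on C, A.
Q = (3/4)·(8, -6) + (1/4)·(-6, 4) = (9/2, -7/2).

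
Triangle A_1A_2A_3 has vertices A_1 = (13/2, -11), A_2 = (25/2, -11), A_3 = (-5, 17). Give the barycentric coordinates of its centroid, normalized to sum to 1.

The centroid is the average of the vertices, so each weight is 1/3.

(1/3, 1/3, 1/3)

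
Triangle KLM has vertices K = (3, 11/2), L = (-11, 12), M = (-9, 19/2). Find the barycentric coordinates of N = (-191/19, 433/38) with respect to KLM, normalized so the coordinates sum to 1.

Signed area of the reference triangle: [KLM] = ½·(3·(12−(19/2)) + (-11)·(19/2−(11/2)) + (-9)·(11/2−12)) = ½·(15/2 − 44 + 117/2) = 11.
[NLM] = ½·((-191/19)·(12−(19/2)) + (-11)·(19/2−(433/38)) + (-9)·(433/38−12)) = ½·(-955/38 + 396/19 + 207/38) = 11/19, so the K-coordinate is (11/19)/11 = 1/19.
[KNM] = ½·(3·(433/38−(19/2)) + (-191/19)·(19/2−(11/2)) + (-9)·(11/2−(433/38))) = ½·(108/19 − 764/19 + 1008/19) = 176/19, so the L-coordinate is 16/19.
[KLN] = ½·(3·(12−(433/38)) + (-11)·(433/38−(11/2)) + (-191/19)·(11/2−12)) = ½·(69/38 − 1232/19 + 2483/38) = 22/19, so the M-coordinate is 2/19.

(1/19, 16/19, 2/19)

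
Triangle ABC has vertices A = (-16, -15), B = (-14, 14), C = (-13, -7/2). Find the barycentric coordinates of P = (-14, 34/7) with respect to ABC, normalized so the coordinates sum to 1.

Signed area of the reference triangle: [ABC] = ½·((-16)·(14−(-7/2)) + (-14)·(-7/2−(-15)) + (-13)·(-15−14)) = ½·(-280 − 161 + 377) = -32.
[PBC] = ½·((-14)·(14−(-7/2)) + (-14)·(-7/2−(34/7)) + (-13)·(34/7−14)) = ½·(-245 + 117 + 832/7) = -32/7, so the A-coordinate is (-32/7)/(-32) = 1/7.
[APC] = ½·((-16)·(34/7−(-7/2)) + (-14)·(-7/2−(-15)) + (-13)·(-15−(34/7))) = ½·(-936/7 − 161 + 1807/7) = -128/7, so the B-coordinate is 4/7.
[ABP] = ½·((-16)·(14−(34/7)) + (-14)·(34/7−(-15)) + (-14)·(-15−14)) = ½·(-1024/7 − 278 + 406) = -64/7, so the C-coordinate is 2/7.
Check: 1/7 + 4/7 + 2/7 = 1.

(1/7, 4/7, 2/7)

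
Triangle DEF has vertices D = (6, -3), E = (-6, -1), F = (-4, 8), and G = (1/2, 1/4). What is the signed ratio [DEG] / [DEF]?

1/4

[DEF] = ½·(6·(-1−8) + (-6)·(8−(-3)) + (-4)·(-3−(-1))) = ½·(-54 − 66 + 8) = -56.
[DEG] = ½·(6·(-1−(1/4)) + (-6)·(1/4−(-3)) + (1/2)·(-3−(-1))) = ½·(-15/2 − 39/2 − 1) = -14, so the ratio is (-14)/(-56) = 1/4.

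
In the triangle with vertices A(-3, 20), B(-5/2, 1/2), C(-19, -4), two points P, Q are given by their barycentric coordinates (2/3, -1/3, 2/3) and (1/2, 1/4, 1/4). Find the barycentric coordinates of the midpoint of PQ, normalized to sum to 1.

Since both coordinate triples sum to 1, the midpoint's barycentrics are the componentwise average.
(2/3+1/2)/2 = 7/12; similarly -1/24 and 11/24.

(7/12, -1/24, 11/24)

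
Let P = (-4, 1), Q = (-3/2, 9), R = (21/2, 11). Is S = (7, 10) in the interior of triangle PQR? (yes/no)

yes

Barycentric coordinates of S: (5/91, 41/182, 131/182).
The three coordinates are positive, positive, positive; a point is interior exactly when all three are positive.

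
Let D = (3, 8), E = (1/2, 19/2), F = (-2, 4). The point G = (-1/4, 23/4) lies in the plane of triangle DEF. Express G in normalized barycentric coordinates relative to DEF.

Signed area of the reference triangle: [DEF] = ½·(3·(19/2−4) + (1/2)·(4−8) + (-2)·(8−(19/2))) = ½·(33/2 − 2 + 3) = 35/4.
[GEF] = ½·((-1/4)·(19/2−4) + (1/2)·(4−(23/4)) + (-2)·(23/4−(19/2))) = ½·(-11/8 − 7/8 + 15/2) = 21/8, so the D-coordinate is (21/8)/(35/4) = 3/10.
[DGF] = ½·(3·(23/4−4) + (-1/4)·(4−8) + (-2)·(8−(23/4))) = ½·(21/4 + 1 − 9/2) = 7/8, so the E-coordinate is 1/10.
[DEG] = ½·(3·(19/2−(23/4)) + (1/2)·(23/4−8) + (-1/4)·(8−(19/2))) = ½·(45/4 − 9/8 + 3/8) = 21/4, so the F-coordinate is 3/5.
Check: 3/10 + 1/10 + 3/5 = 1.

(3/10, 1/10, 3/5)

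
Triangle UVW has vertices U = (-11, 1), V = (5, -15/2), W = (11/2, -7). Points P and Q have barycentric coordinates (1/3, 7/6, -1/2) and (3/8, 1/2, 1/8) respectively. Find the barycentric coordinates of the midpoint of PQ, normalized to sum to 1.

Since both coordinate triples sum to 1, the midpoint's barycentrics are the componentwise average.
(1/3+3/8)/2 = 17/48; similarly 5/6 and -3/16.

(17/48, 5/6, -3/16)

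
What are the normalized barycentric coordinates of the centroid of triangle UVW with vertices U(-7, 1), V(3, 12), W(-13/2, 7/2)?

(1/3, 1/3, 1/3)

The centroid is the average of the vertices, so each weight is 1/3.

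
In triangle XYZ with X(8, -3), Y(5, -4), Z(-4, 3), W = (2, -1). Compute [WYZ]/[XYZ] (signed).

[XYZ] = ½·(8·(-4−3) + 5·(3−(-3)) + (-4)·(-3−(-4))) = ½·(-56 + 30 − 4) = -15.
[WYZ] = ½·(2·(-4−3) + 5·(3−(-1)) + (-4)·(-1−(-4))) = ½·(-14 + 20 − 12) = -3, so the ratio is (-3)/(-15) = 1/5.

1/5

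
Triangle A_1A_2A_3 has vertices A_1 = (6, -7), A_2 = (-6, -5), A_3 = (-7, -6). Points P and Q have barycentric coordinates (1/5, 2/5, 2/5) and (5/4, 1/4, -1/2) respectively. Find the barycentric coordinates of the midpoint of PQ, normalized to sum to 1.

Since both coordinate triples sum to 1, the midpoint's barycentrics are the componentwise average.
(1/5+5/4)/2 = 29/40; similarly 13/40 and -1/20.

(29/40, 13/40, -1/20)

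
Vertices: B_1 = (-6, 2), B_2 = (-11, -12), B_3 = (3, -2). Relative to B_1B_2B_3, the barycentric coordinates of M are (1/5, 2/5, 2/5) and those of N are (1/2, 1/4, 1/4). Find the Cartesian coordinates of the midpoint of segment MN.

(-47/10, -77/20)

Barycentric coordinates of the midpoint are the average: (7/20, 13/40, 13/40).
Converting: (7/20)·B_1 + (13/40)·B_2 + (13/40)·B_3 = (-47/10, -77/20).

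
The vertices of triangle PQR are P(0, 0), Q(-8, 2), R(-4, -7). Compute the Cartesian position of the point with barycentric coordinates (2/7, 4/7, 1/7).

S = (2/7)·P + (4/7)·Q + (1/7)·R.
x-coordinate: (2/7)·0 + (4/7)·(-8) + (1/7)·(-4) = -36/7.
y-coordinate: (2/7)·0 + (4/7)·2 + (1/7)·(-7) = 1/7.

(-36/7, 1/7)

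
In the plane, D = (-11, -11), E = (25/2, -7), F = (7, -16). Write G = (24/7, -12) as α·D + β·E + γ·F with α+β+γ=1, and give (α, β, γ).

(2/7, 2/7, 3/7)

Signed area of the reference triangle: [DEF] = ½·((-11)·(-7−(-16)) + (25/2)·(-16−(-11)) + 7·(-11−(-7))) = ½·(-99 − 125/2 − 28) = -379/4.
[GEF] = ½·((24/7)·(-7−(-16)) + (25/2)·(-16−(-12)) + 7·(-12−(-7))) = ½·(216/7 − 50 − 35) = -379/14, so the D-coordinate is (-379/14)/(-379/4) = 2/7.
[DGF] = ½·((-11)·(-12−(-16)) + (24/7)·(-16−(-11)) + 7·(-11−(-12))) = ½·(-44 − 120/7 + 7) = -379/14, so the E-coordinate is 2/7.
[DEG] = ½·((-11)·(-7−(-12)) + (25/2)·(-12−(-11)) + (24/7)·(-11−(-7))) = ½·(-55 − 25/2 − 96/7) = -1137/28, so the F-coordinate is 3/7.
Check: 2/7 + 2/7 + 3/7 = 1.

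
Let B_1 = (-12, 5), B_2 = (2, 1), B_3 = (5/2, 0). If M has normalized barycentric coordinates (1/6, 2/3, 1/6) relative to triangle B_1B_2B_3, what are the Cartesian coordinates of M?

(-1/4, 3/2)

M = (1/6)·B_1 + (2/3)·B_2 + (1/6)·B_3.
x-coordinate: (1/6)·(-12) + (2/3)·2 + (1/6)·(5/2) = -1/4.
y-coordinate: (1/6)·5 + (2/3)·1 + (1/6)·0 = 3/2.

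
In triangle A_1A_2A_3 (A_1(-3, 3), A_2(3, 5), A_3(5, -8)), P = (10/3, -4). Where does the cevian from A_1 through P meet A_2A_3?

(23/5, -27/5)

Barycentric coordinates of P with respect to A_1A_2A_3: (1/6, 1/6, 2/3).
On side A_2A_3 the A_1-coordinate is zero; dropping P's A_1-weight 1/6 and renormalizing the remaining 1/6 : 2/3 gives weights 1/5, 4/5 on A_2, A_3.
Q = (1/5)·(3, 5) + (4/5)·(5, -8) = (23/5, -27/5).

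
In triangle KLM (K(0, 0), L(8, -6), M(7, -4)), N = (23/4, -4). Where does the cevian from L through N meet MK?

(7/2, -2)

Barycentric coordinates of N with respect to KLM: (1/4, 1/2, 1/4).
On side MK the L-coordinate is zero; dropping N's L-weight 1/2 and renormalizing the remaining 1/4 : 1/4 gives weights 1/2, 1/2 on M, K.
J = (1/2)·(7, -4) + (1/2)·(0, 0) = (7/2, -2).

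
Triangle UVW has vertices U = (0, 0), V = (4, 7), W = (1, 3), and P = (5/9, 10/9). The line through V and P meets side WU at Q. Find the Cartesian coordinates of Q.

(1/8, 3/8)

Barycentric coordinates of P with respect to UVW: (7/9, 1/9, 1/9).
On side WU the V-coordinate is zero; dropping P's V-weight 1/9 and renormalizing the remaining 1/9 : 7/9 gives weights 1/8, 7/8 on W, U.
Q = (1/8)·(1, 3) + (7/8)·(0, 0) = (1/8, 3/8).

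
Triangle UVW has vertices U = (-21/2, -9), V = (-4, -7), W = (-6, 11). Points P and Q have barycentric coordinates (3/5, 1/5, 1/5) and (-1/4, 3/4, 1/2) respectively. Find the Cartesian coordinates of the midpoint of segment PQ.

(-467/80, -21/20)

Barycentric coordinates of the midpoint are the average: (7/40, 19/40, 7/20).
Converting: (7/40)·U + (19/40)·V + (7/20)·W = (-467/80, -21/20).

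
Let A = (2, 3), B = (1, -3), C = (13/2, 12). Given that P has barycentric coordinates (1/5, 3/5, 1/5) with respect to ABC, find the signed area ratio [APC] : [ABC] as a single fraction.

3/5

The signed ratio [APC]/[ABC] equals the barycentric coordinate of P at vertex B, which is 3/5.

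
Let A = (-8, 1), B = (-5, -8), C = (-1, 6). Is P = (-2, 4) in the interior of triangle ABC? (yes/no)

Barycentric coordinates of P: (1/13, 3/26, 21/26).
The three coordinates are positive, positive, positive; a point is interior exactly when all three are positive.

yes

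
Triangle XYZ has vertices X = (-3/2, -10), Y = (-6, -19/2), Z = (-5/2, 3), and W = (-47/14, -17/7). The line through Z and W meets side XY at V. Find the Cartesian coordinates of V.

(-9/2, -29/3)

Barycentric coordinates of W with respect to XYZ: (1/7, 2/7, 4/7).
On side XY the Z-coordinate is zero; dropping W's Z-weight 4/7 and renormalizing the remaining 1/7 : 2/7 gives weights 1/3, 2/3 on X, Y.
V = (1/3)·(-3/2, -10) + (2/3)·(-6, -19/2) = (-9/2, -29/3).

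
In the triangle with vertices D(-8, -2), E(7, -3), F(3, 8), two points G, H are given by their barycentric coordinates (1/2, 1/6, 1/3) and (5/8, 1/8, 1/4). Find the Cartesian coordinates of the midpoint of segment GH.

Barycentric coordinates of the midpoint are the average: (9/16, 7/48, 7/24).
Converting: (9/16)·D + (7/48)·E + (7/24)·F = (-125/48, 37/48).

(-125/48, 37/48)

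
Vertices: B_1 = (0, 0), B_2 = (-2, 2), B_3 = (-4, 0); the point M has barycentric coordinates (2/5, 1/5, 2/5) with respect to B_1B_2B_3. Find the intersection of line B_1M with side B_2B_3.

(-10/3, 2/3)

Line B_1M meets B_2B_3 where the B_1-coordinate vanishes; zeroing M's B_1-weight and renormalizing leaves B_2, B_3-weights 1/5 : 2/5 → (1/3, 2/3).
So N = (1/3)·B_2 + (2/3)·B_3 = (-10/3, 2/3).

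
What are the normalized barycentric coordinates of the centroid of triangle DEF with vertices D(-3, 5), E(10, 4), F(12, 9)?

(1/3, 1/3, 1/3)

The centroid is the average of the vertices, so each weight is 1/3.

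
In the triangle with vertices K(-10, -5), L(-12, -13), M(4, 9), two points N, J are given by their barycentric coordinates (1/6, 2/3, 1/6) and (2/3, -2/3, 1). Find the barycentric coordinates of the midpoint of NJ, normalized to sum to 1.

Since both coordinate triples sum to 1, the midpoint's barycentrics are the componentwise average.
(1/6+2/3)/2 = 5/12; similarly 0 and 7/12.

(5/12, 0, 7/12)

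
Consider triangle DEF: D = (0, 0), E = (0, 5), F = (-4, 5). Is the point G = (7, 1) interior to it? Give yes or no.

no

Barycentric coordinates of G: (4/5, 39/20, -7/4).
The three coordinates are positive, positive, negative; a point is interior exactly when all three are positive.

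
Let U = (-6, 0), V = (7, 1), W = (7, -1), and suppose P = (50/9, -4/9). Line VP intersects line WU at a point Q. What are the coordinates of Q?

(36/7, -6/7)

Barycentric coordinates of P with respect to UVW: (1/9, 2/9, 2/3).
On side WU the V-coordinate is zero; dropping P's V-weight 2/9 and renormalizing the remaining 2/3 : 1/9 gives weights 6/7, 1/7 on W, U.
Q = (6/7)·(7, -1) + (1/7)·(-6, 0) = (36/7, -6/7).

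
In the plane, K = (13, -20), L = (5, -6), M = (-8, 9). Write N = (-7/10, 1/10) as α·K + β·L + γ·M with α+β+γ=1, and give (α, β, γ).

Signed area of the reference triangle: [KLM] = ½·(13·(-6−9) + 5·(9−(-20)) + (-8)·(-20−(-6))) = ½·(-195 + 145 + 112) = 31.
[NLM] = ½·((-7/10)·(-6−9) + 5·(9−(1/10)) + (-8)·(1/10−(-6))) = ½·(21/2 + 89/2 − 244/5) = 31/10, so the K-coordinate is (31/10)/31 = 1/10.
[KNM] = ½·(13·(1/10−9) + (-7/10)·(9−(-20)) + (-8)·(-20−(1/10))) = ½·(-1157/10 − 203/10 + 804/5) = 62/5, so the L-coordinate is 2/5.
[KLN] = ½·(13·(-6−(1/10)) + 5·(1/10−(-20)) + (-7/10)·(-20−(-6))) = ½·(-793/10 + 201/2 + 49/5) = 31/2, so the M-coordinate is 1/2.
Check: 1/10 + 2/5 + 1/2 = 1.

(1/10, 2/5, 1/2)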